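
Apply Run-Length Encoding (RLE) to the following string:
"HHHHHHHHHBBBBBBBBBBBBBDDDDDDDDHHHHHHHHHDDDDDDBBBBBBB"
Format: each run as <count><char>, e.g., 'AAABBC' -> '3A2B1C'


Scanning runs left to right:
  i=0: run of 'H' x 9 -> '9H'
  i=9: run of 'B' x 13 -> '13B'
  i=22: run of 'D' x 8 -> '8D'
  i=30: run of 'H' x 9 -> '9H'
  i=39: run of 'D' x 6 -> '6D'
  i=45: run of 'B' x 7 -> '7B'

RLE = 9H13B8D9H6D7B


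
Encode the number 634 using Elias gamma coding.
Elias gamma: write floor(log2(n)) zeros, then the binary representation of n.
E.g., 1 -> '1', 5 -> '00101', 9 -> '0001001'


num_bits = floor(log2(634)) + 1 = 10
leading_zeros = num_bits - 1 = 9
binary(634) = 1001111010

Elias gamma(634) = '000000000' + '1001111010' = 0000000001001111010 (19 bits)


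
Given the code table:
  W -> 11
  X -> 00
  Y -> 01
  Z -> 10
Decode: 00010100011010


Decoding:
00 -> X
01 -> Y
01 -> Y
00 -> X
01 -> Y
10 -> Z
10 -> Z


Result: XYYXYZZ


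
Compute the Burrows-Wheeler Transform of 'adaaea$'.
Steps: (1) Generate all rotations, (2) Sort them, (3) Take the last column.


Rotations (sorted):
  0: $adaaea -> last char: a
  1: a$adaae -> last char: e
  2: aaea$ad -> last char: d
  3: adaaea$ -> last char: $
  4: aea$ada -> last char: a
  5: daaea$a -> last char: a
  6: ea$adaa -> last char: a


BWT = aed$aaa


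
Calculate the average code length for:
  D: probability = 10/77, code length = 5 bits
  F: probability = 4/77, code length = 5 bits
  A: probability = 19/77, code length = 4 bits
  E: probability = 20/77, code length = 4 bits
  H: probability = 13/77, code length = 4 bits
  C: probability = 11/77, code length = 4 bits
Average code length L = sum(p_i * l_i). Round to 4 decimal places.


Weighted contributions p_i * l_i:
  D: (10/77) * 5 = 50/77
  F: (4/77) * 5 = 20/77
  A: (19/77) * 4 = 76/77
  E: (20/77) * 4 = 80/77
  H: (13/77) * 4 = 52/77
  C: (11/77) * 4 = 44/77
Sum = (50 + 20 + 76 + 80 + 52 + 44)/77 = 322/77

L = 322/77 = 4.1818 bits/symbol


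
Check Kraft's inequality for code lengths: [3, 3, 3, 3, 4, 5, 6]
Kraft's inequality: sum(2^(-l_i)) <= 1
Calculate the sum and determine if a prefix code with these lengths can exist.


Sum = 2^(-3) + 2^(-3) + 2^(-3) + 2^(-3) + 2^(-4) + 2^(-5) + 2^(-6)
    = 0.125 + 0.125 + 0.125 + 0.125 + 0.0625 + 0.03125 + 0.015625
    = 39/64 = 0.609375
Since 0.609375 <= 1, Kraft's inequality IS satisfied.
A prefix code with these lengths CAN exist.

Kraft sum = 0.609375. Satisfied.


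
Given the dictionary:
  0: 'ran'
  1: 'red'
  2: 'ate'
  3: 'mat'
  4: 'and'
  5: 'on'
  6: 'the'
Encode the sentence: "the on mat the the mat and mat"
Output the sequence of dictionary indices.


Look up each word in the dictionary:
  'the' -> 6
  'on' -> 5
  'mat' -> 3
  'the' -> 6
  'the' -> 6
  'mat' -> 3
  'and' -> 4
  'mat' -> 3

Encoded: [6, 5, 3, 6, 6, 3, 4, 3]


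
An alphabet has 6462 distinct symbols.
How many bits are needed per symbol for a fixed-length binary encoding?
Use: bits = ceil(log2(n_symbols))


log2(6462) = 12.6578
Bracket: 2^12 = 4096 < 6462 <= 2^13 = 8192
So ceil(log2(6462)) = 13

bits = ceil(log2(6462)) = ceil(12.6578) = 13 bits


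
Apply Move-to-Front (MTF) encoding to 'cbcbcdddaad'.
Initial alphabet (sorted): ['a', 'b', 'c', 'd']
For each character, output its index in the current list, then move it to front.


MTF encoding:
'c': index 2 in ['a', 'b', 'c', 'd'] -> ['c', 'a', 'b', 'd']
'b': index 2 in ['c', 'a', 'b', 'd'] -> ['b', 'c', 'a', 'd']
'c': index 1 in ['b', 'c', 'a', 'd'] -> ['c', 'b', 'a', 'd']
'b': index 1 in ['c', 'b', 'a', 'd'] -> ['b', 'c', 'a', 'd']
'c': index 1 in ['b', 'c', 'a', 'd'] -> ['c', 'b', 'a', 'd']
'd': index 3 in ['c', 'b', 'a', 'd'] -> ['d', 'c', 'b', 'a']
'd': index 0 in ['d', 'c', 'b', 'a'] -> ['d', 'c', 'b', 'a']
'd': index 0 in ['d', 'c', 'b', 'a'] -> ['d', 'c', 'b', 'a']
'a': index 3 in ['d', 'c', 'b', 'a'] -> ['a', 'd', 'c', 'b']
'a': index 0 in ['a', 'd', 'c', 'b'] -> ['a', 'd', 'c', 'b']
'd': index 1 in ['a', 'd', 'c', 'b'] -> ['d', 'a', 'c', 'b']


Output: [2, 2, 1, 1, 1, 3, 0, 0, 3, 0, 1]


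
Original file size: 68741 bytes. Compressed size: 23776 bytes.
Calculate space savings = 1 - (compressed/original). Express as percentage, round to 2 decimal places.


ratio = compressed/original = 23776/68741 = 0.345878
savings = 1 - ratio = 1 - 0.345878 = 0.654122
as a percentage: 0.654122 * 100 = 65.41%

Space savings = 1 - 23776/68741 = 65.41%


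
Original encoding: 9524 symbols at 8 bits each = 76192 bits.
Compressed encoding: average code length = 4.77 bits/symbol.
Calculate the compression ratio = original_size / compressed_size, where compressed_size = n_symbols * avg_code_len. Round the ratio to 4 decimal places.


original_size = n_symbols * orig_bits = 9524 * 8 = 76192 bits
compressed_size = n_symbols * avg_code_len = 9524 * 4.77 = 45429.48 bits
ratio = original_size / compressed_size = 76192 / 45429.48 = 1.6771

Compression ratio = 1.6771


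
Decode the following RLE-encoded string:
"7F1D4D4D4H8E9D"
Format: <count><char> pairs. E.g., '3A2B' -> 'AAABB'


Expanding each <count><char> pair:
  7F -> 'FFFFFFF'
  1D -> 'D'
  4D -> 'DDDD'
  4D -> 'DDDD'
  4H -> 'HHHH'
  8E -> 'EEEEEEEE'
  9D -> 'DDDDDDDDD'

Decoded = FFFFFFFDDDDDDDDDHHHHEEEEEEEEDDDDDDDDD


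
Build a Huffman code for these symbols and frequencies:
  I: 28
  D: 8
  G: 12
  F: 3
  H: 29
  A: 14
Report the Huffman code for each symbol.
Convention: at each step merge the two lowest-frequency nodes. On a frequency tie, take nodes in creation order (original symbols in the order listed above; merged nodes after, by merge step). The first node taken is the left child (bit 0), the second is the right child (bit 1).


Huffman tree construction:
Step 1: Merge F(3) + D(8) = 11
Step 2: Merge (F+D)(11) + G(12) = 23
Step 3: Merge A(14) + ((F+D)+G)(23) = 37
Step 4: Merge I(28) + H(29) = 57
Step 5: Merge (A+((F+D)+G))(37) + (I+H)(57) = 94
Read each symbol's code off the tree from the root (left child = 0, right child = 1).

Codes:
  I: 10 (length 2)
  D: 0101 (length 4)
  G: 011 (length 3)
  F: 0100 (length 4)
  H: 11 (length 2)
  A: 00 (length 2)
Average code length: 222/94 = 2.3617 bits/symbol


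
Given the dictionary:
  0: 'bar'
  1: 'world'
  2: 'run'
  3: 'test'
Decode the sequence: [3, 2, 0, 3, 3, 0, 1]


Look up each index in the dictionary:
  3 -> 'test'
  2 -> 'run'
  0 -> 'bar'
  3 -> 'test'
  3 -> 'test'
  0 -> 'bar'
  1 -> 'world'

Decoded: "test run bar test test bar world"


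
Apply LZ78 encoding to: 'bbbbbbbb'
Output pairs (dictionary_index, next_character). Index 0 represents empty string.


LZ78 encoding steps:
Dictionary: {0: ''}
Step 1: w='' (idx 0), next='b' -> output (0, 'b'), add 'b' as idx 1
Step 2: w='b' (idx 1), next='b' -> output (1, 'b'), add 'bb' as idx 2
Step 3: w='bb' (idx 2), next='b' -> output (2, 'b'), add 'bbb' as idx 3
Step 4: w='bb' (idx 2), end of input -> output (2, '')


Encoded: [(0, 'b'), (1, 'b'), (2, 'b'), (2, '')]


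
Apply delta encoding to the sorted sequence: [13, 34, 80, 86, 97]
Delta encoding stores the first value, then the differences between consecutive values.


First value: 13
Deltas:
  34 - 13 = 21
  80 - 34 = 46
  86 - 80 = 6
  97 - 86 = 11


Delta encoded: [13, 21, 46, 6, 11]


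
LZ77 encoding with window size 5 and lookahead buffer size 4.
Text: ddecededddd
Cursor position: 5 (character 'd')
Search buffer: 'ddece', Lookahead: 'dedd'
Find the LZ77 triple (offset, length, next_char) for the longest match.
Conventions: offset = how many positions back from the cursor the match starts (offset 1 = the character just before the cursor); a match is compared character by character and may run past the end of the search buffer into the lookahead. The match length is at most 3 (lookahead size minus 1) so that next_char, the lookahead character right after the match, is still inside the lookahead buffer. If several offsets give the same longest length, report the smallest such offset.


Try each offset into the search buffer:
  offset=1 (pos 4, char 'e'): match length 0
  offset=2 (pos 3, char 'c'): match length 0
  offset=3 (pos 2, char 'e'): match length 0
  offset=4 (pos 1, char 'd'): match length 2
  offset=5 (pos 0, char 'd'): match length 1
Longest match has length 2 at offset 4.
next_char = character at position 5 + 2 = 7 -> 'd'

Best match: offset=4, length=2 (matching 'de' starting at position 1)
LZ77 triple: (4, 2, 'd')


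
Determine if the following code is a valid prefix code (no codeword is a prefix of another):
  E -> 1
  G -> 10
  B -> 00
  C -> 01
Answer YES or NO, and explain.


Checking each pair (does one codeword prefix another?):
  E='1' vs G='10': prefix -- VIOLATION

NO -- this is NOT a valid prefix code. E (1) is a prefix of G (10).


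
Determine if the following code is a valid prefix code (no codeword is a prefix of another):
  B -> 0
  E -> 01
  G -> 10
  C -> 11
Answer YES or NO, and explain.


Checking each pair (does one codeword prefix another?):
  B='0' vs E='01': prefix -- VIOLATION

NO -- this is NOT a valid prefix code. B (0) is a prefix of E (01).


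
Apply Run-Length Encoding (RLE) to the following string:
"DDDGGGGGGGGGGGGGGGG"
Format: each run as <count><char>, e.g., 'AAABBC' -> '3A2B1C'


Scanning runs left to right:
  i=0: run of 'D' x 3 -> '3D'
  i=3: run of 'G' x 16 -> '16G'

RLE = 3D16G


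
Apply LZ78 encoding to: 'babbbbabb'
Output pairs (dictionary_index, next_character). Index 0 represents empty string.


LZ78 encoding steps:
Dictionary: {0: ''}
Step 1: w='' (idx 0), next='b' -> output (0, 'b'), add 'b' as idx 1
Step 2: w='' (idx 0), next='a' -> output (0, 'a'), add 'a' as idx 2
Step 3: w='b' (idx 1), next='b' -> output (1, 'b'), add 'bb' as idx 3
Step 4: w='bb' (idx 3), next='a' -> output (3, 'a'), add 'bba' as idx 4
Step 5: w='bb' (idx 3), end of input -> output (3, '')


Encoded: [(0, 'b'), (0, 'a'), (1, 'b'), (3, 'a'), (3, '')]


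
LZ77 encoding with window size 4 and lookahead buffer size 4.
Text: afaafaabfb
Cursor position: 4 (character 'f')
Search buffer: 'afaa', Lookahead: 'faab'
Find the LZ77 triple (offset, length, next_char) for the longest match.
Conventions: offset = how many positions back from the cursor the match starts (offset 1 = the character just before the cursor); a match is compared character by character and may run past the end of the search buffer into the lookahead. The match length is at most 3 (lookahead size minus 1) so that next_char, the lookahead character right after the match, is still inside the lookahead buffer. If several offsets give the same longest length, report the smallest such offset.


Try each offset into the search buffer:
  offset=1 (pos 3, char 'a'): match length 0
  offset=2 (pos 2, char 'a'): match length 0
  offset=3 (pos 1, char 'f'): match length 3
  offset=4 (pos 0, char 'a'): match length 0
Longest match has length 3 at offset 3.
next_char = character at position 4 + 3 = 7 -> 'b'

Best match: offset=3, length=3 (matching 'faa' starting at position 1)
LZ77 triple: (3, 3, 'b')


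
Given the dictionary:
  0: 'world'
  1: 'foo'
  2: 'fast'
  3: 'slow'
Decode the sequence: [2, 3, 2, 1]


Look up each index in the dictionary:
  2 -> 'fast'
  3 -> 'slow'
  2 -> 'fast'
  1 -> 'foo'

Decoded: "fast slow fast foo"


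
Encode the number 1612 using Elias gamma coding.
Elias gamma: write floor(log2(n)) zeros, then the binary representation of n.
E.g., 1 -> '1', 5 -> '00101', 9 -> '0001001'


num_bits = floor(log2(1612)) + 1 = 11
leading_zeros = num_bits - 1 = 10
binary(1612) = 11001001100

Elias gamma(1612) = '0000000000' + '11001001100' = 000000000011001001100 (21 bits)


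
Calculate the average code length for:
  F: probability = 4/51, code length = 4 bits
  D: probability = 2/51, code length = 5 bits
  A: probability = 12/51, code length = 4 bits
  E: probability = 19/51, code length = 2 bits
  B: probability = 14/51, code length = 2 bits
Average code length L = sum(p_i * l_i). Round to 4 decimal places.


Weighted contributions p_i * l_i:
  F: (4/51) * 4 = 16/51
  D: (2/51) * 5 = 10/51
  A: (12/51) * 4 = 48/51
  E: (19/51) * 2 = 38/51
  B: (14/51) * 2 = 28/51
Sum = (16 + 10 + 48 + 38 + 28)/51 = 140/51

L = 140/51 = 2.7451 bits/symbol


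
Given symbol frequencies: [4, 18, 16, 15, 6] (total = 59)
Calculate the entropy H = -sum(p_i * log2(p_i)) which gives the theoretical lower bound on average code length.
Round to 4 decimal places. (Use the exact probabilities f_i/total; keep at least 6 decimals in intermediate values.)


Per-symbol terms -p_i * log2(p_i) with p_i = f_i/59:
  p = 4/59 = 0.067797: log2(p) = -3.882643, -p*log2(p) = 0.263230
  p = 18/59 = 0.305085: log2(p) = -1.712718, -p*log2(p) = 0.522524
  p = 16/59 = 0.271186: log2(p) = -1.882643, -p*log2(p) = 0.510547
  p = 15/59 = 0.254237: log2(p) = -1.975752, -p*log2(p) = 0.502310
  p = 6/59 = 0.101695: log2(p) = -3.297681, -p*log2(p) = 0.335357
H = 0.263230 + 0.522524 + 0.510547 + 0.502310 + 0.335357 = 2.133968

H = 2.134 bits/symbol


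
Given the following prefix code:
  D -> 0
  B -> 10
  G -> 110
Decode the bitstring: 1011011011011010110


Decoding step by step:
Bits 10 -> B
Bits 110 -> G
Bits 110 -> G
Bits 110 -> G
Bits 110 -> G
Bits 10 -> B
Bits 110 -> G


Decoded message: BGGGGBG


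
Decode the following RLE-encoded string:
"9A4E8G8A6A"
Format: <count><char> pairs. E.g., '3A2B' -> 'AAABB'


Expanding each <count><char> pair:
  9A -> 'AAAAAAAAA'
  4E -> 'EEEE'
  8G -> 'GGGGGGGG'
  8A -> 'AAAAAAAA'
  6A -> 'AAAAAA'

Decoded = AAAAAAAAAEEEEGGGGGGGGAAAAAAAAAAAAAA


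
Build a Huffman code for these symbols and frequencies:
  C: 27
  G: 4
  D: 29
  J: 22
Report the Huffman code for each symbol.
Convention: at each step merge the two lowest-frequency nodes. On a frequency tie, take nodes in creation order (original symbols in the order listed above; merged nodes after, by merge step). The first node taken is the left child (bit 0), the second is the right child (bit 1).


Huffman tree construction:
Step 1: Merge G(4) + J(22) = 26
Step 2: Merge (G+J)(26) + C(27) = 53
Step 3: Merge D(29) + ((G+J)+C)(53) = 82
Read each symbol's code off the tree from the root (left child = 0, right child = 1).

Codes:
  C: 11 (length 2)
  G: 100 (length 3)
  D: 0 (length 1)
  J: 101 (length 3)
Average code length: 161/82 = 1.9634 bits/symbol


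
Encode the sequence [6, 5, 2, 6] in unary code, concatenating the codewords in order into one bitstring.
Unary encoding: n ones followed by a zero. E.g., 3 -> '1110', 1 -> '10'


Encode each number as n ones followed by a terminating 0:
  6 -> 1111110 (7 bits)
  5 -> 111110 (6 bits)
  2 -> 110 (3 bits)
  6 -> 1111110 (7 bits)
Total length = 7 + 6 + 3 + 7 = 23 bits.

Unary([6, 5, 2, 6]) = 11111101111101101111110 (23 bits)


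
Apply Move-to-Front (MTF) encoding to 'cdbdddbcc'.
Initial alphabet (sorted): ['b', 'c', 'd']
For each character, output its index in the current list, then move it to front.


MTF encoding:
'c': index 1 in ['b', 'c', 'd'] -> ['c', 'b', 'd']
'd': index 2 in ['c', 'b', 'd'] -> ['d', 'c', 'b']
'b': index 2 in ['d', 'c', 'b'] -> ['b', 'd', 'c']
'd': index 1 in ['b', 'd', 'c'] -> ['d', 'b', 'c']
'd': index 0 in ['d', 'b', 'c'] -> ['d', 'b', 'c']
'd': index 0 in ['d', 'b', 'c'] -> ['d', 'b', 'c']
'b': index 1 in ['d', 'b', 'c'] -> ['b', 'd', 'c']
'c': index 2 in ['b', 'd', 'c'] -> ['c', 'b', 'd']
'c': index 0 in ['c', 'b', 'd'] -> ['c', 'b', 'd']


Output: [1, 2, 2, 1, 0, 0, 1, 2, 0]


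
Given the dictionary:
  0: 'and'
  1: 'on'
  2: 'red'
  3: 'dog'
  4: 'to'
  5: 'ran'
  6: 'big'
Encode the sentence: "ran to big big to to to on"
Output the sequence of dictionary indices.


Look up each word in the dictionary:
  'ran' -> 5
  'to' -> 4
  'big' -> 6
  'big' -> 6
  'to' -> 4
  'to' -> 4
  'to' -> 4
  'on' -> 1

Encoded: [5, 4, 6, 6, 4, 4, 4, 1]


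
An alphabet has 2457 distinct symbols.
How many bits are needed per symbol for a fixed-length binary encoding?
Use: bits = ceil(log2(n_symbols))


log2(2457) = 11.2627
Bracket: 2^11 = 2048 < 2457 <= 2^12 = 4096
So ceil(log2(2457)) = 12

bits = ceil(log2(2457)) = ceil(11.2627) = 12 bits


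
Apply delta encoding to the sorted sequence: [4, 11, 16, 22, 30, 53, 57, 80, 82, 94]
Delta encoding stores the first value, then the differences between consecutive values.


First value: 4
Deltas:
  11 - 4 = 7
  16 - 11 = 5
  22 - 16 = 6
  30 - 22 = 8
  53 - 30 = 23
  57 - 53 = 4
  80 - 57 = 23
  82 - 80 = 2
  94 - 82 = 12


Delta encoded: [4, 7, 5, 6, 8, 23, 4, 23, 2, 12]


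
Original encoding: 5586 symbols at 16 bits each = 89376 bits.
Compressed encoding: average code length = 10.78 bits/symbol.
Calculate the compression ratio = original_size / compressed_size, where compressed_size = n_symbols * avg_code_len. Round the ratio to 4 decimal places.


original_size = n_symbols * orig_bits = 5586 * 16 = 89376 bits
compressed_size = n_symbols * avg_code_len = 5586 * 10.78 = 60217.08 bits
ratio = original_size / compressed_size = 89376 / 60217.08 = 1.4842

Compression ratio = 1.4842


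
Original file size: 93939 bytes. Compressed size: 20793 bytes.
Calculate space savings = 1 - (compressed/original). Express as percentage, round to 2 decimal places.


ratio = compressed/original = 20793/93939 = 0.221346
savings = 1 - ratio = 1 - 0.221346 = 0.778654
as a percentage: 0.778654 * 100 = 77.87%

Space savings = 1 - 20793/93939 = 77.87%


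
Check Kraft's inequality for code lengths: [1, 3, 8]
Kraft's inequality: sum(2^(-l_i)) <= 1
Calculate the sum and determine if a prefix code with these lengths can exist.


Sum = 2^(-1) + 2^(-3) + 2^(-8)
    = 0.5 + 0.125 + 0.00390625
    = 161/256 = 0.62890625
Since 0.62890625 <= 1, Kraft's inequality IS satisfied.
A prefix code with these lengths CAN exist.

Kraft sum = 0.62890625. Satisfied.


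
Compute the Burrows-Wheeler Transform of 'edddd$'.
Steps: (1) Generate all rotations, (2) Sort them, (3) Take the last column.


Rotations (sorted):
  0: $edddd -> last char: d
  1: d$eddd -> last char: d
  2: dd$edd -> last char: d
  3: ddd$ed -> last char: d
  4: dddd$e -> last char: e
  5: edddd$ -> last char: $


BWT = dddde$


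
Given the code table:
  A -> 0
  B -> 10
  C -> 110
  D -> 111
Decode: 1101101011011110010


Decoding:
110 -> C
110 -> C
10 -> B
110 -> C
111 -> D
10 -> B
0 -> A
10 -> B


Result: CCBCDBAB


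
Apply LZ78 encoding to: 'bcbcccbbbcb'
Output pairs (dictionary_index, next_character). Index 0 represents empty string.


LZ78 encoding steps:
Dictionary: {0: ''}
Step 1: w='' (idx 0), next='b' -> output (0, 'b'), add 'b' as idx 1
Step 2: w='' (idx 0), next='c' -> output (0, 'c'), add 'c' as idx 2
Step 3: w='b' (idx 1), next='c' -> output (1, 'c'), add 'bc' as idx 3
Step 4: w='c' (idx 2), next='c' -> output (2, 'c'), add 'cc' as idx 4
Step 5: w='b' (idx 1), next='b' -> output (1, 'b'), add 'bb' as idx 5
Step 6: w='bc' (idx 3), next='b' -> output (3, 'b'), add 'bcb' as idx 6


Encoded: [(0, 'b'), (0, 'c'), (1, 'c'), (2, 'c'), (1, 'b'), (3, 'b')]


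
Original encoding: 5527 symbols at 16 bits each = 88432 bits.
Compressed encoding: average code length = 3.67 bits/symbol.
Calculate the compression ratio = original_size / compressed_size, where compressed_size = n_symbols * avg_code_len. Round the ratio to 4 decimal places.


original_size = n_symbols * orig_bits = 5527 * 16 = 88432 bits
compressed_size = n_symbols * avg_code_len = 5527 * 3.67 = 20284.09 bits
ratio = original_size / compressed_size = 88432 / 20284.09 = 4.3597

Compression ratio = 4.3597


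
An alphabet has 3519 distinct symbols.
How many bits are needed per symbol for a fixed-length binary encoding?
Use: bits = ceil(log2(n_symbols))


log2(3519) = 11.7809
Bracket: 2^11 = 2048 < 3519 <= 2^12 = 4096
So ceil(log2(3519)) = 12

bits = ceil(log2(3519)) = ceil(11.7809) = 12 bits


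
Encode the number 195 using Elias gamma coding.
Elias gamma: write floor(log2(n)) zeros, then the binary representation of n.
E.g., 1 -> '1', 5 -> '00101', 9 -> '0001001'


num_bits = floor(log2(195)) + 1 = 8
leading_zeros = num_bits - 1 = 7
binary(195) = 11000011

Elias gamma(195) = '0000000' + '11000011' = 000000011000011 (15 bits)


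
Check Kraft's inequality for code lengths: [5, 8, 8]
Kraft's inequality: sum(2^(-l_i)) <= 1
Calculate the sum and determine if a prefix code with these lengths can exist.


Sum = 2^(-5) + 2^(-8) + 2^(-8)
    = 0.03125 + 0.00390625 + 0.00390625
    = 10/256 = 0.0390625
Since 0.0390625 <= 1, Kraft's inequality IS satisfied.
A prefix code with these lengths CAN exist.

Kraft sum = 0.0390625. Satisfied.


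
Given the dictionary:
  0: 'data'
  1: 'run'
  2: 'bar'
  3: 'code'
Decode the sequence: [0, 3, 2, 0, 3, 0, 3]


Look up each index in the dictionary:
  0 -> 'data'
  3 -> 'code'
  2 -> 'bar'
  0 -> 'data'
  3 -> 'code'
  0 -> 'data'
  3 -> 'code'

Decoded: "data code bar data code data code"


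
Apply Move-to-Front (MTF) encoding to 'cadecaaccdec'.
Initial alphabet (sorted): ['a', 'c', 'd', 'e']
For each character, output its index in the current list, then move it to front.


MTF encoding:
'c': index 1 in ['a', 'c', 'd', 'e'] -> ['c', 'a', 'd', 'e']
'a': index 1 in ['c', 'a', 'd', 'e'] -> ['a', 'c', 'd', 'e']
'd': index 2 in ['a', 'c', 'd', 'e'] -> ['d', 'a', 'c', 'e']
'e': index 3 in ['d', 'a', 'c', 'e'] -> ['e', 'd', 'a', 'c']
'c': index 3 in ['e', 'd', 'a', 'c'] -> ['c', 'e', 'd', 'a']
'a': index 3 in ['c', 'e', 'd', 'a'] -> ['a', 'c', 'e', 'd']
'a': index 0 in ['a', 'c', 'e', 'd'] -> ['a', 'c', 'e', 'd']
'c': index 1 in ['a', 'c', 'e', 'd'] -> ['c', 'a', 'e', 'd']
'c': index 0 in ['c', 'a', 'e', 'd'] -> ['c', 'a', 'e', 'd']
'd': index 3 in ['c', 'a', 'e', 'd'] -> ['d', 'c', 'a', 'e']
'e': index 3 in ['d', 'c', 'a', 'e'] -> ['e', 'd', 'c', 'a']
'c': index 2 in ['e', 'd', 'c', 'a'] -> ['c', 'e', 'd', 'a']


Output: [1, 1, 2, 3, 3, 3, 0, 1, 0, 3, 3, 2]


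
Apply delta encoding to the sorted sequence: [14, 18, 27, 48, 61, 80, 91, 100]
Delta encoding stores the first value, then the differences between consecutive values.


First value: 14
Deltas:
  18 - 14 = 4
  27 - 18 = 9
  48 - 27 = 21
  61 - 48 = 13
  80 - 61 = 19
  91 - 80 = 11
  100 - 91 = 9


Delta encoded: [14, 4, 9, 21, 13, 19, 11, 9]


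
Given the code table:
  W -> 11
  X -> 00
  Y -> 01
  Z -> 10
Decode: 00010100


Decoding:
00 -> X
01 -> Y
01 -> Y
00 -> X


Result: XYYX


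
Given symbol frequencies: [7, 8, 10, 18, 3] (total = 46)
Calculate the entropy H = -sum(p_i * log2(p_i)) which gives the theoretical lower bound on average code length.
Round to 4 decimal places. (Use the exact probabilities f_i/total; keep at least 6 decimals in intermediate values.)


Per-symbol terms -p_i * log2(p_i) with p_i = f_i/46:
  p = 7/46 = 0.152174: log2(p) = -2.716207, -p*log2(p) = 0.413336
  p = 8/46 = 0.173913: log2(p) = -2.523562, -p*log2(p) = 0.438880
  p = 10/46 = 0.217391: log2(p) = -2.201634, -p*log2(p) = 0.478616
  p = 18/46 = 0.391304: log2(p) = -1.353637, -p*log2(p) = 0.529684
  p = 3/46 = 0.065217: log2(p) = -3.938599, -p*log2(p) = 0.256865
H = 0.413336 + 0.438880 + 0.478616 + 0.529684 + 0.256865 = 2.117381

H = 2.1174 bits/symbol


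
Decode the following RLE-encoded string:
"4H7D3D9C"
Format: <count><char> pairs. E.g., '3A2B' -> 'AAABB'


Expanding each <count><char> pair:
  4H -> 'HHHH'
  7D -> 'DDDDDDD'
  3D -> 'DDD'
  9C -> 'CCCCCCCCC'

Decoded = HHHHDDDDDDDDDDCCCCCCCCC


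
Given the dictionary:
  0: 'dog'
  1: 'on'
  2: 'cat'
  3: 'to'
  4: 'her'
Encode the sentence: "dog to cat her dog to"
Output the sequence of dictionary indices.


Look up each word in the dictionary:
  'dog' -> 0
  'to' -> 3
  'cat' -> 2
  'her' -> 4
  'dog' -> 0
  'to' -> 3

Encoded: [0, 3, 2, 4, 0, 3]


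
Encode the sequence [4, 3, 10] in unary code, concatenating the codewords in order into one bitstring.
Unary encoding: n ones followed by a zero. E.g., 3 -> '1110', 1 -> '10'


Encode each number as n ones followed by a terminating 0:
  4 -> 11110 (5 bits)
  3 -> 1110 (4 bits)
  10 -> 11111111110 (11 bits)
Total length = 5 + 4 + 11 = 20 bits.

Unary([4, 3, 10]) = 11110111011111111110 (20 bits)


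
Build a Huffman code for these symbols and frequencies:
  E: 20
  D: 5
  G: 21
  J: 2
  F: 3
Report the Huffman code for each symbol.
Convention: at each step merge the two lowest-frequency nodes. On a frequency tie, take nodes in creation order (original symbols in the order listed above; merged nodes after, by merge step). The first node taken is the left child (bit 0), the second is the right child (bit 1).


Huffman tree construction:
Step 1: Merge J(2) + F(3) = 5
Step 2: Merge D(5) + (J+F)(5) = 10
Step 3: Merge (D+(J+F))(10) + E(20) = 30
Step 4: Merge G(21) + ((D+(J+F))+E)(30) = 51
Read each symbol's code off the tree from the root (left child = 0, right child = 1).

Codes:
  E: 11 (length 2)
  D: 100 (length 3)
  G: 0 (length 1)
  J: 1010 (length 4)
  F: 1011 (length 4)
Average code length: 96/51 = 1.8824 bits/symbol


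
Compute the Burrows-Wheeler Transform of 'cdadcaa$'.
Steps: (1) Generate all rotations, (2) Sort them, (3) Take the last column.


Rotations (sorted):
  0: $cdadcaa -> last char: a
  1: a$cdadca -> last char: a
  2: aa$cdadc -> last char: c
  3: adcaa$cd -> last char: d
  4: caa$cdad -> last char: d
  5: cdadcaa$ -> last char: $
  6: dadcaa$c -> last char: c
  7: dcaa$cda -> last char: a


BWT = aacdd$ca


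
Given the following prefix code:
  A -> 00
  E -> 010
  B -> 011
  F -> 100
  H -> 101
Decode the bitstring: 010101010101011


Decoding step by step:
Bits 010 -> E
Bits 101 -> H
Bits 010 -> E
Bits 101 -> H
Bits 011 -> B


Decoded message: EHEHB


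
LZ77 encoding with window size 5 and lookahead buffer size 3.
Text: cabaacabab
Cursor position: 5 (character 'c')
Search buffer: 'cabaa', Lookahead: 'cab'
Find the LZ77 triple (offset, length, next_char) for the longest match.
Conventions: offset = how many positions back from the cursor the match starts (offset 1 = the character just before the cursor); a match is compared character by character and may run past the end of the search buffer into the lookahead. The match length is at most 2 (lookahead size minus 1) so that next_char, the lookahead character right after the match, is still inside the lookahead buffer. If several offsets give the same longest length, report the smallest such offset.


Try each offset into the search buffer:
  offset=1 (pos 4, char 'a'): match length 0
  offset=2 (pos 3, char 'a'): match length 0
  offset=3 (pos 2, char 'b'): match length 0
  offset=4 (pos 1, char 'a'): match length 0
  offset=5 (pos 0, char 'c'): match length 2
Longest match has length 2 at offset 5.
next_char = character at position 5 + 2 = 7 -> 'b'

Best match: offset=5, length=2 (matching 'ca' starting at position 0)
LZ77 triple: (5, 2, 'b')


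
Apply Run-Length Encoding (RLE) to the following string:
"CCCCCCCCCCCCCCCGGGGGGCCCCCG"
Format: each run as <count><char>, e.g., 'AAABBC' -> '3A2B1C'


Scanning runs left to right:
  i=0: run of 'C' x 15 -> '15C'
  i=15: run of 'G' x 6 -> '6G'
  i=21: run of 'C' x 5 -> '5C'
  i=26: run of 'G' x 1 -> '1G'

RLE = 15C6G5C1G


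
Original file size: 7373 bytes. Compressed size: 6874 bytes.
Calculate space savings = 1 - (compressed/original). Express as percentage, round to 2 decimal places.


ratio = compressed/original = 6874/7373 = 0.932321
savings = 1 - ratio = 1 - 0.932321 = 0.067679
as a percentage: 0.067679 * 100 = 6.77%

Space savings = 1 - 6874/7373 = 6.77%


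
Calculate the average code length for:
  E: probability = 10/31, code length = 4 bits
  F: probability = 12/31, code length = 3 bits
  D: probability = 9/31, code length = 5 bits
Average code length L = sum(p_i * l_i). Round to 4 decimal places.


Weighted contributions p_i * l_i:
  E: (10/31) * 4 = 40/31
  F: (12/31) * 3 = 36/31
  D: (9/31) * 5 = 45/31
Sum = (40 + 36 + 45)/31 = 121/31

L = 121/31 = 3.9032 bits/symbol


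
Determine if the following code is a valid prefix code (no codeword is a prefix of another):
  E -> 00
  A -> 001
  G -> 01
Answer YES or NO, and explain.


Checking each pair (does one codeword prefix another?):
  E='00' vs A='001': prefix -- VIOLATION

NO -- this is NOT a valid prefix code. E (00) is a prefix of A (001).


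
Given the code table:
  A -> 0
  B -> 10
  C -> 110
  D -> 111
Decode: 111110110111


Decoding:
111 -> D
110 -> C
110 -> C
111 -> D


Result: DCCD


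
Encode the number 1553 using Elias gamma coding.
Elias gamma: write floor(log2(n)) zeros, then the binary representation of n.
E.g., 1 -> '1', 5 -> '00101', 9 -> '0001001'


num_bits = floor(log2(1553)) + 1 = 11
leading_zeros = num_bits - 1 = 10
binary(1553) = 11000010001

Elias gamma(1553) = '0000000000' + '11000010001' = 000000000011000010001 (21 bits)


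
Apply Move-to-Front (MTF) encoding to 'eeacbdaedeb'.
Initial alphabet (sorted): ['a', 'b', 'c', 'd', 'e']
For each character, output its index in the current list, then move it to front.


MTF encoding:
'e': index 4 in ['a', 'b', 'c', 'd', 'e'] -> ['e', 'a', 'b', 'c', 'd']
'e': index 0 in ['e', 'a', 'b', 'c', 'd'] -> ['e', 'a', 'b', 'c', 'd']
'a': index 1 in ['e', 'a', 'b', 'c', 'd'] -> ['a', 'e', 'b', 'c', 'd']
'c': index 3 in ['a', 'e', 'b', 'c', 'd'] -> ['c', 'a', 'e', 'b', 'd']
'b': index 3 in ['c', 'a', 'e', 'b', 'd'] -> ['b', 'c', 'a', 'e', 'd']
'd': index 4 in ['b', 'c', 'a', 'e', 'd'] -> ['d', 'b', 'c', 'a', 'e']
'a': index 3 in ['d', 'b', 'c', 'a', 'e'] -> ['a', 'd', 'b', 'c', 'e']
'e': index 4 in ['a', 'd', 'b', 'c', 'e'] -> ['e', 'a', 'd', 'b', 'c']
'd': index 2 in ['e', 'a', 'd', 'b', 'c'] -> ['d', 'e', 'a', 'b', 'c']
'e': index 1 in ['d', 'e', 'a', 'b', 'c'] -> ['e', 'd', 'a', 'b', 'c']
'b': index 3 in ['e', 'd', 'a', 'b', 'c'] -> ['b', 'e', 'd', 'a', 'c']


Output: [4, 0, 1, 3, 3, 4, 3, 4, 2, 1, 3]


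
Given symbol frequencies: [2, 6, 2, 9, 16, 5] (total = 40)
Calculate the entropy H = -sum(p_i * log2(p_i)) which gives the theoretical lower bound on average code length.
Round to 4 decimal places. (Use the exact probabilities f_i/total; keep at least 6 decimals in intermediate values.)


Per-symbol terms -p_i * log2(p_i) with p_i = f_i/40:
  p = 2/40 = 0.050000: log2(p) = -4.321928, -p*log2(p) = 0.216096
  p = 6/40 = 0.150000: log2(p) = -2.736966, -p*log2(p) = 0.410545
  p = 2/40 = 0.050000: log2(p) = -4.321928, -p*log2(p) = 0.216096
  p = 9/40 = 0.225000: log2(p) = -2.152003, -p*log2(p) = 0.484201
  p = 16/40 = 0.400000: log2(p) = -1.321928, -p*log2(p) = 0.528771
  p = 5/40 = 0.125000: log2(p) = -3.000000, -p*log2(p) = 0.375000
H = 0.216096 + 0.410545 + 0.216096 + 0.484201 + 0.528771 + 0.375000 = 2.230709

H = 2.2307 bits/symbol


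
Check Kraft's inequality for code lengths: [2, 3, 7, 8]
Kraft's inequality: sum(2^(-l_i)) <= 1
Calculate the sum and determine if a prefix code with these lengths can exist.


Sum = 2^(-2) + 2^(-3) + 2^(-7) + 2^(-8)
    = 0.25 + 0.125 + 0.0078125 + 0.00390625
    = 99/256 = 0.38671875
Since 0.38671875 <= 1, Kraft's inequality IS satisfied.
A prefix code with these lengths CAN exist.

Kraft sum = 0.38671875. Satisfied.


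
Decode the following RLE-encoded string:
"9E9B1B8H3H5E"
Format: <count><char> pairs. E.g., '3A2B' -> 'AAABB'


Expanding each <count><char> pair:
  9E -> 'EEEEEEEEE'
  9B -> 'BBBBBBBBB'
  1B -> 'B'
  8H -> 'HHHHHHHH'
  3H -> 'HHH'
  5E -> 'EEEEE'

Decoded = EEEEEEEEEBBBBBBBBBBHHHHHHHHHHHEEEEE


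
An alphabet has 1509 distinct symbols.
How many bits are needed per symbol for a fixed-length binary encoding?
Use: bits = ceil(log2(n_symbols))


log2(1509) = 10.5594
Bracket: 2^10 = 1024 < 1509 <= 2^11 = 2048
So ceil(log2(1509)) = 11

bits = ceil(log2(1509)) = ceil(10.5594) = 11 bits


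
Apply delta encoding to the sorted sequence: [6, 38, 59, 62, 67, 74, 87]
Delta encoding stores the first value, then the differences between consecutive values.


First value: 6
Deltas:
  38 - 6 = 32
  59 - 38 = 21
  62 - 59 = 3
  67 - 62 = 5
  74 - 67 = 7
  87 - 74 = 13


Delta encoded: [6, 32, 21, 3, 5, 7, 13]


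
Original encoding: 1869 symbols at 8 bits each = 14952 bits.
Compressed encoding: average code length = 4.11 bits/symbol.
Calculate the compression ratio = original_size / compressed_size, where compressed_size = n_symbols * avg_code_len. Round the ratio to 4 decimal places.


original_size = n_symbols * orig_bits = 1869 * 8 = 14952 bits
compressed_size = n_symbols * avg_code_len = 1869 * 4.11 = 7681.59 bits
ratio = original_size / compressed_size = 14952 / 7681.59 = 1.9465

Compression ratio = 1.9465


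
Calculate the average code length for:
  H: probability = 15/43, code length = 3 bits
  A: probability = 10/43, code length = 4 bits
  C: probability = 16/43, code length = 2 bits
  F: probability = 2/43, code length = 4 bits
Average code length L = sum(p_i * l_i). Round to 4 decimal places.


Weighted contributions p_i * l_i:
  H: (15/43) * 3 = 45/43
  A: (10/43) * 4 = 40/43
  C: (16/43) * 2 = 32/43
  F: (2/43) * 4 = 8/43
Sum = (45 + 40 + 32 + 8)/43 = 125/43

L = 125/43 = 2.9070 bits/symbol


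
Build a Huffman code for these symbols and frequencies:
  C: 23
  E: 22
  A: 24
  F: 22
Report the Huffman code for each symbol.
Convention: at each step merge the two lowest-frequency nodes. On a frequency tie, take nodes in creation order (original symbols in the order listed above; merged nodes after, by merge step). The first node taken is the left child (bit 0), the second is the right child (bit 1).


Huffman tree construction:
Step 1: Merge E(22) + F(22) = 44
Step 2: Merge C(23) + A(24) = 47
Step 3: Merge (E+F)(44) + (C+A)(47) = 91
Read each symbol's code off the tree from the root (left child = 0, right child = 1).

Codes:
  C: 10 (length 2)
  E: 00 (length 2)
  A: 11 (length 2)
  F: 01 (length 2)
Average code length: 182/91 = 2.0000 bits/symbol


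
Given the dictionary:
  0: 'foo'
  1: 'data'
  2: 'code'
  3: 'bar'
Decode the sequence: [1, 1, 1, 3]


Look up each index in the dictionary:
  1 -> 'data'
  1 -> 'data'
  1 -> 'data'
  3 -> 'bar'

Decoded: "data data data bar"


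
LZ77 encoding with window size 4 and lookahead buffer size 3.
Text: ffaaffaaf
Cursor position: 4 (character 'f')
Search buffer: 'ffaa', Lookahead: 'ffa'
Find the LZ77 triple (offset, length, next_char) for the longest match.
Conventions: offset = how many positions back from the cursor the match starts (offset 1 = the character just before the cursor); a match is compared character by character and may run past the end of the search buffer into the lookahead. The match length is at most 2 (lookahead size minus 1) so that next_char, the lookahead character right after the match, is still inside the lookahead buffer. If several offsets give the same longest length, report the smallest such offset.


Try each offset into the search buffer:
  offset=1 (pos 3, char 'a'): match length 0
  offset=2 (pos 2, char 'a'): match length 0
  offset=3 (pos 1, char 'f'): match length 1
  offset=4 (pos 0, char 'f'): match length 2
Longest match has length 2 at offset 4.
next_char = character at position 4 + 2 = 6 -> 'a'

Best match: offset=4, length=2 (matching 'ff' starting at position 0)
LZ77 triple: (4, 2, 'a')


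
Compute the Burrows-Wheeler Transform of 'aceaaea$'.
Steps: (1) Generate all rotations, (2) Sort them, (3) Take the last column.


Rotations (sorted):
  0: $aceaaea -> last char: a
  1: a$aceaae -> last char: e
  2: aaea$ace -> last char: e
  3: aceaaea$ -> last char: $
  4: aea$acea -> last char: a
  5: ceaaea$a -> last char: a
  6: ea$aceaa -> last char: a
  7: eaaea$ac -> last char: c


BWT = aee$aaac


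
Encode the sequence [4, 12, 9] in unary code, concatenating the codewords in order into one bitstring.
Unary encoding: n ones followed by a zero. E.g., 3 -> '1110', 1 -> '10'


Encode each number as n ones followed by a terminating 0:
  4 -> 11110 (5 bits)
  12 -> 1111111111110 (13 bits)
  9 -> 1111111110 (10 bits)
Total length = 5 + 13 + 10 = 28 bits.

Unary([4, 12, 9]) = 1111011111111111101111111110 (28 bits)


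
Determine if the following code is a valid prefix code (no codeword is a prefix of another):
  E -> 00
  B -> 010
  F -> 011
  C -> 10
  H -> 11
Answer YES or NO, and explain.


Checking each pair (does one codeword prefix another?):
  E='00' vs B='010': no prefix
  E='00' vs F='011': no prefix
  E='00' vs C='10': no prefix
  E='00' vs H='11': no prefix
  B='010' vs E='00': no prefix
  B='010' vs F='011': no prefix
  B='010' vs C='10': no prefix
  B='010' vs H='11': no prefix
  F='011' vs E='00': no prefix
  F='011' vs B='010': no prefix
  F='011' vs C='10': no prefix
  F='011' vs H='11': no prefix
  C='10' vs E='00': no prefix
  C='10' vs B='010': no prefix
  C='10' vs F='011': no prefix
  C='10' vs H='11': no prefix
  H='11' vs E='00': no prefix
  H='11' vs B='010': no prefix
  H='11' vs F='011': no prefix
  H='11' vs C='10': no prefix
No violation found over all pairs.

YES -- this is a valid prefix code. No codeword is a prefix of any other codeword.


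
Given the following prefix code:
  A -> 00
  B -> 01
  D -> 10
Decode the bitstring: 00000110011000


Decoding step by step:
Bits 00 -> A
Bits 00 -> A
Bits 01 -> B
Bits 10 -> D
Bits 01 -> B
Bits 10 -> D
Bits 00 -> A


Decoded message: AABDBDA


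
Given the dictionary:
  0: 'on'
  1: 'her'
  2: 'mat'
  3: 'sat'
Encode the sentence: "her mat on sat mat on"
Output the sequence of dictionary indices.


Look up each word in the dictionary:
  'her' -> 1
  'mat' -> 2
  'on' -> 0
  'sat' -> 3
  'mat' -> 2
  'on' -> 0

Encoded: [1, 2, 0, 3, 2, 0]


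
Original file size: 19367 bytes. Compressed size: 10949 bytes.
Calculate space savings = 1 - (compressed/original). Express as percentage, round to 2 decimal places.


ratio = compressed/original = 10949/19367 = 0.565343
savings = 1 - ratio = 1 - 0.565343 = 0.434657
as a percentage: 0.434657 * 100 = 43.47%

Space savings = 1 - 10949/19367 = 43.47%


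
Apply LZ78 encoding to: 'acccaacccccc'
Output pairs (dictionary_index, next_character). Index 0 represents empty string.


LZ78 encoding steps:
Dictionary: {0: ''}
Step 1: w='' (idx 0), next='a' -> output (0, 'a'), add 'a' as idx 1
Step 2: w='' (idx 0), next='c' -> output (0, 'c'), add 'c' as idx 2
Step 3: w='c' (idx 2), next='c' -> output (2, 'c'), add 'cc' as idx 3
Step 4: w='a' (idx 1), next='a' -> output (1, 'a'), add 'aa' as idx 4
Step 5: w='cc' (idx 3), next='c' -> output (3, 'c'), add 'ccc' as idx 5
Step 6: w='ccc' (idx 5), end of input -> output (5, '')


Encoded: [(0, 'a'), (0, 'c'), (2, 'c'), (1, 'a'), (3, 'c'), (5, '')]


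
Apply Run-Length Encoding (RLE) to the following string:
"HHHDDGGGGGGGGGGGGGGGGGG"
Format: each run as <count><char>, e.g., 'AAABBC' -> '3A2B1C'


Scanning runs left to right:
  i=0: run of 'H' x 3 -> '3H'
  i=3: run of 'D' x 2 -> '2D'
  i=5: run of 'G' x 18 -> '18G'

RLE = 3H2D18G


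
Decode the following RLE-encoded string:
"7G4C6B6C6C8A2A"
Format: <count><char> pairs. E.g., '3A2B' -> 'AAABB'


Expanding each <count><char> pair:
  7G -> 'GGGGGGG'
  4C -> 'CCCC'
  6B -> 'BBBBBB'
  6C -> 'CCCCCC'
  6C -> 'CCCCCC'
  8A -> 'AAAAAAAA'
  2A -> 'AA'

Decoded = GGGGGGGCCCCBBBBBBCCCCCCCCCCCCAAAAAAAAAA


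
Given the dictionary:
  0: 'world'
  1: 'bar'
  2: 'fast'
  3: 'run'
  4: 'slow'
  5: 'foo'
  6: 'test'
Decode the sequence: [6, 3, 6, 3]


Look up each index in the dictionary:
  6 -> 'test'
  3 -> 'run'
  6 -> 'test'
  3 -> 'run'

Decoded: "test run test run"


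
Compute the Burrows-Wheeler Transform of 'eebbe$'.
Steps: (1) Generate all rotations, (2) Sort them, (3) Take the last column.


Rotations (sorted):
  0: $eebbe -> last char: e
  1: bbe$ee -> last char: e
  2: be$eeb -> last char: b
  3: e$eebb -> last char: b
  4: ebbe$e -> last char: e
  5: eebbe$ -> last char: $


BWT = eebbe$


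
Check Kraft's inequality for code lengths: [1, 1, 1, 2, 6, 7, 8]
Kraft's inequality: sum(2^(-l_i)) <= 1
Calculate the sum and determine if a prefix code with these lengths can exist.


Sum = 2^(-1) + 2^(-1) + 2^(-1) + 2^(-2) + 2^(-6) + 2^(-7) + 2^(-8)
    = 0.5 + 0.5 + 0.5 + 0.25 + 0.015625 + 0.0078125 + 0.00390625
    = 455/256 = 1.77734375
Since 1.77734375 > 1, Kraft's inequality is NOT satisfied.
A prefix code with these lengths CANNOT exist.

Kraft sum = 1.77734375. Not satisfied.
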